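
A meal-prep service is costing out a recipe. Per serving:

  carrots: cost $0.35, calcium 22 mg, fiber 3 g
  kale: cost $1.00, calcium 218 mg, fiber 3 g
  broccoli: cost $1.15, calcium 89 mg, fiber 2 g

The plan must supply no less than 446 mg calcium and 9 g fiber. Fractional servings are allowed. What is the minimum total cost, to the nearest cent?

An LP optimum is at a vertex; with two nutrient constraints at most two foods are used. Check each candidate.
carrots only: max(446/22, 9/3) = 20.27 servings → $7.10.
kale only: max(446/218, 9/3) = 3 servings → $3.00.
broccoli only: max(446/89, 9/2) = 5.011 servings → $5.76.
carrots + kale with both tight: 1.061 servings and 1.939 servings → $2.31.
carrots + broccoli with both targets exact would need a negative amount; discard.
kale + broccoli with both tight: 0.5385 servings and 3.692 servings → $4.78.
The minimum over all feasible corners is $2.31.

$2.31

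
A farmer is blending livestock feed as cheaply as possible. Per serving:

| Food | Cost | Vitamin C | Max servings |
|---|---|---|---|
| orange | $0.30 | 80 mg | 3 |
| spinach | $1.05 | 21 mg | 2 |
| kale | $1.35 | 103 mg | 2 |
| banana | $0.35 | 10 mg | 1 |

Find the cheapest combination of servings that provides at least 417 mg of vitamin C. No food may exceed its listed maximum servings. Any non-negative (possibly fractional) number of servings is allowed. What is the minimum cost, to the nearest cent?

Cost per mg of vitamin C: orange $0.0037, kale $0.0131, banana $0.0350, spinach $0.0500.
Take 3 servings of orange: +240.0 mg vitamin C for $0.90 (total $0.90, still need 177.0 mg).
Take 1.718 servings of kale: +177.0 mg vitamin C for $2.32 (total $3.22, still need 0.0 mg).
Greedy by cheapest-per-mg is optimal for a single linear constraint, so the minimum cost is $3.22.

$3.22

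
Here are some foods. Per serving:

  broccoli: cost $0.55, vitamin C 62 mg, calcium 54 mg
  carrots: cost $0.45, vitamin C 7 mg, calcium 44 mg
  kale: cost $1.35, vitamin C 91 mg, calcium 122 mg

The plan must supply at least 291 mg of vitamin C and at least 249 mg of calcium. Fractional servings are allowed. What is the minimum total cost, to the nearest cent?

broccoli only: max(291/62, 249/54) = 4.694 servings → $2.58.
carrots only: max(291/7, 249/44) = 41.57 servings → $18.71.
kale only: max(291/91, 249/122) = 3.198 servings → $4.32.
broccoli + carrots: intersection lies outside the first quadrant.
broccoli + kale: intersection lies outside the first quadrant.
carrots + kale: the both-tight solution has a negative serving — not a feasible corner.
The minimum over all feasible corners is $2.58.

$2.58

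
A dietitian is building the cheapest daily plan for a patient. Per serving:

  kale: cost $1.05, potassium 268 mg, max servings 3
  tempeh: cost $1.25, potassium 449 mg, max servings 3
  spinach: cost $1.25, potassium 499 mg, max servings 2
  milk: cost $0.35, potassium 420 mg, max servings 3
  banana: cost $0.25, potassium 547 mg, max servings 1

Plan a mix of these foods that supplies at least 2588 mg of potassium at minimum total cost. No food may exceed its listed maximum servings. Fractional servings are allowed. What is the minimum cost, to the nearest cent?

Cost per mg of potassium: banana $0.0005, milk $0.0008, spinach $0.0025, tempeh $0.0028, kale $0.0039.
Take 1 serving of banana: +547.0 mg potassium for $0.25 (total $0.25, still need 2041.0 mg).
Take 3 servings of milk: +1260.0 mg potassium for $1.05 (total $1.30, still need 781.0 mg).
Take 1.565 servings of spinach: +781.0 mg potassium for $1.96 (total $3.26, still need 0.0 mg).
Filling from the cheapest source first is optimal under one linear minimum: $3.26.

$3.26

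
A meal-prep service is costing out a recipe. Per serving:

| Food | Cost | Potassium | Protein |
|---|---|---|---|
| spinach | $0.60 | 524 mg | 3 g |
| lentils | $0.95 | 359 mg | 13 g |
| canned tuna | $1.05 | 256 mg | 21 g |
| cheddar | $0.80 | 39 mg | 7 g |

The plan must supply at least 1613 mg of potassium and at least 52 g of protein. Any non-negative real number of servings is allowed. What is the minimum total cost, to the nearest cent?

$3.50

Check every corner: each single food scaled to meet both minima, and each pair solved so both constraints bind.
spinach only: max(1613/524, 52/3) = 17.33 servings → $10.40.
lentils only: max(1613/359, 52/13) = 4.493 servings → $4.27.
canned tuna only: max(1613/256, 52/21) = 6.301 servings → $6.62.
cheddar only: max(1613/39, 52/7) = 41.36 servings → $33.09.
spinach + lentils with both tight: 0.4012 servings and 3.907 servings → $3.95.
spinach + canned tuna with both tight: 2.009 servings and 2.189 servings → $3.50.
spinach + cheddar with both tight: 2.609 servings and 6.311 servings → $6.61.
lentils + canned tuna with both targets exact would need a negative amount; discard.
lentils + cheddar: intersection lies outside the first quadrant.
canned tuna + cheddar with both targets exact would need a negative amount; discard.
So the least-cost plan costs $3.50.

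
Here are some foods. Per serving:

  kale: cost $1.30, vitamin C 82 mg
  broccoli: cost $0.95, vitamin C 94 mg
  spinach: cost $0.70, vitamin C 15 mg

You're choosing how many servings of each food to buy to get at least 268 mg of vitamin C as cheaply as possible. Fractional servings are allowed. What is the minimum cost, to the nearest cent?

Cost per mg of vitamin C: broccoli $0.0101, kale $0.0159, spinach $0.0467.
With no serving limits, use only broccoli: 268 mg / 94 mg = 2.851 servings × $0.95 = $2.71.

$2.71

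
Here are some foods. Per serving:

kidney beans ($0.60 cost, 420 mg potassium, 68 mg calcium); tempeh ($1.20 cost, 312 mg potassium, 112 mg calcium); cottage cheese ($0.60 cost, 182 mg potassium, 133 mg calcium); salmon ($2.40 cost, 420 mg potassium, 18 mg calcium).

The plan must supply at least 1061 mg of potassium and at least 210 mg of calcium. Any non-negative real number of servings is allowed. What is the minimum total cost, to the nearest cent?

This is a tiny linear program; its minimum lies at a vertex of the feasible set. List the vertices and price them.
kidney beans only: max(1061/420, 210/68) = 3.088 servings → $1.85.
tempeh only: max(1061/312, 210/112) = 3.401 servings → $4.08.
cottage cheese only: max(1061/182, 210/133) = 5.83 servings → $3.50.
salmon only: max(1061/420, 210/18) = 11.67 servings → $28.00.
kidney beans + tempeh with both tight: 2.064 servings and 0.6216 servings → $1.98.
kidney beans + cottage cheese with both tight: 2.366 servings and 0.3691 servings → $1.64.
kidney beans + salmon with both targets exact would need a negative amount; discard.
tempeh + cottage cheese: the both-tight solution has a negative serving — not a feasible corner.
tempeh + salmon with both tight: 1.668 servings and 1.287 servings → $5.09.
cottage cheese + salmon with both tight: 1.314 servings and 1.957 servings → $5.48.
Cheapest feasible corner: $1.64.

$1.64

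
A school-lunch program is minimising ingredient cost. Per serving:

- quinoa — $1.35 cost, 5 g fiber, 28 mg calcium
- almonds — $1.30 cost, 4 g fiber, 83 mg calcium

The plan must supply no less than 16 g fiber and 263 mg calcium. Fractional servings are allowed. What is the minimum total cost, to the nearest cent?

At the optimum either one food covers both requirements or two foods hit both targets exactly; no other combination can be cheaper.
quinoa only: max(16/5, 263/28) = 9.393 servings → $12.68.
almonds only: max(16/4, 263/83) = 4 servings → $5.20.
quinoa + almonds with both tight: 0.9109 servings and 2.861 servings → $4.95.
The minimum over all feasible corners is $4.95.

$4.95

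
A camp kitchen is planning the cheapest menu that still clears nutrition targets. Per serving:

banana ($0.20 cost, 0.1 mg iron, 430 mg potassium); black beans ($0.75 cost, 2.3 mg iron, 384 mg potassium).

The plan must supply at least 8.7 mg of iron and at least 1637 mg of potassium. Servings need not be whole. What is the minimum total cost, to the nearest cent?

At the optimum either one food covers both requirements or two foods hit both targets exactly; no other combination can be cheaper.
banana only: max(8.7/0.1, 1637/430) = 87 servings → $17.40.
black beans only: max(8.7/2.3, 1637/384) = 4.263 servings → $3.20.
banana + black beans with both tight: 0.4463 servings and 3.763 servings → $2.91.
Cheapest feasible corner: $2.91.

$2.91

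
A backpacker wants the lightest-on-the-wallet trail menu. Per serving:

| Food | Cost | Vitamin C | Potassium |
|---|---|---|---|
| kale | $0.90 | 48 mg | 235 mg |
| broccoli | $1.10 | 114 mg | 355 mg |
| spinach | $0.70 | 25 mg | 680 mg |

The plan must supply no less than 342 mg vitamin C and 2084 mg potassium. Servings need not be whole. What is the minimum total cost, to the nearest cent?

At the optimum either one food covers both requirements or two foods hit both targets exactly; no other combination can be cheaper.
kale only: max(342/48, 2084/235) = 8.868 servings → $7.98.
broccoli only: max(342/114, 2084/355) = 5.87 servings → $6.46.
spinach only: max(342/25, 2084/680) = 13.68 servings → $9.58.
kale + broccoli with both targets exact would need a negative amount; discard.
kale + spinach with both tight: 6.742 servings and 0.7346 servings → $6.58.
broccoli + spinach with both tight: 2.629 servings and 1.692 servings → $4.08.
Cheapest feasible corner: $4.08.

$4.08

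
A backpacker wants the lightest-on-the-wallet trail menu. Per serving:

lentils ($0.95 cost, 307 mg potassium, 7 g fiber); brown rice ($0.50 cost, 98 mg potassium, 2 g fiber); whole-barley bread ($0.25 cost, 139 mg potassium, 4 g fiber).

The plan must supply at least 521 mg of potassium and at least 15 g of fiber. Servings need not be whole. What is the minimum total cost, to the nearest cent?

lentils only: max(521/307, 15/7) = 2.143 servings → $2.04.
brown rice only: max(521/98, 15/2) = 7.5 servings → $3.75.
whole-barley bread only: max(521/139, 15/4) = 3.75 servings → $0.94.
lentils + brown rice: intersection lies outside the first quadrant.
lentils + whole-barley bread: intersection lies outside the first quadrant.
brown rice + whole-barley bread: intersection lies outside the first quadrant.
Cheapest feasible corner: $0.94.

$0.94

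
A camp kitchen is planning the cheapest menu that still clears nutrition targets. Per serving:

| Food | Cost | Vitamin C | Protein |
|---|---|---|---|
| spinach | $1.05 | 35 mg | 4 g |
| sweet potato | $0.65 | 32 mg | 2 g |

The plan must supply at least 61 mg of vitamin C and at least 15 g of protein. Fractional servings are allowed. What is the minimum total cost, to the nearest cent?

$3.94

spinach only: max(61/35, 15/4) = 3.75 servings → $3.94.
sweet potato only: max(61/32, 15/2) = 7.5 servings → $4.88.
spinach + sweet potato: the both-tight solution has a negative serving — not a feasible corner.
The minimum over all feasible corners is $3.94.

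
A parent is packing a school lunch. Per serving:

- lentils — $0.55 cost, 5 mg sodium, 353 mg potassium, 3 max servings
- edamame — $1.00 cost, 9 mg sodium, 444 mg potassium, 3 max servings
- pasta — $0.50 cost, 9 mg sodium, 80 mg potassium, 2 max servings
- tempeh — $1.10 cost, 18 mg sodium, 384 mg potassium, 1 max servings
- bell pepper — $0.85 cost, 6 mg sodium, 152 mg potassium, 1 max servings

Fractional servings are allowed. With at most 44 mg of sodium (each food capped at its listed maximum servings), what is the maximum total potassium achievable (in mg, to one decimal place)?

Potassium per mg sodium: lentils 70.6, edamame 49.33, bell pepper 25.33, tempeh 21.33, pasta 8.889.
Take 3 servings of lentils: uses 15 mg sodium, +1059.0 mg potassium (running total 1059.0 mg).
Take 3 servings of edamame: uses 27 mg sodium, +1332.0 mg potassium (running total 2391.0 mg).
Take 0.3333 servings of bell pepper: uses 2 mg sodium, +50.7 mg potassium (running total 2441.7 mg).
Greedy by best ratio exhausts the sodium allowance optimally: 2441.7 mg.

2441.7 mg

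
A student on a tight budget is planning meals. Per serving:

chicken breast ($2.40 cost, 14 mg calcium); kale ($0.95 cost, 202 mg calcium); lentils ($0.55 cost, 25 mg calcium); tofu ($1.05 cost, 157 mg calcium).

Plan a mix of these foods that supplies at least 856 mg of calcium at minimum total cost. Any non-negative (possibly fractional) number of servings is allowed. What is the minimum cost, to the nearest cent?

$4.03

Cost per mg of calcium: kale $0.0047, tofu $0.0067, lentils $0.0220, chicken breast $0.1714.
With no serving limits, use only kale: 856 mg / 202 mg = 4.238 servings × $0.95 = $4.03.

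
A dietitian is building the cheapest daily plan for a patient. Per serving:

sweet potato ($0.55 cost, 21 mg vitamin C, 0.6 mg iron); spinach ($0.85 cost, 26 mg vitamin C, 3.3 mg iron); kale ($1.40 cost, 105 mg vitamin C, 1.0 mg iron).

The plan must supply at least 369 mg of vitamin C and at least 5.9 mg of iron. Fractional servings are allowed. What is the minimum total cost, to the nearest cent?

This is a tiny linear program; its minimum lies at a vertex of the feasible set. List the vertices and price them.
sweet potato only: max(369/21, 5.9/0.6) = 17.57 servings → $9.66.
spinach only: max(369/26, 5.9/3.3) = 14.19 servings → $12.06.
kale only: max(369/105, 5.9/1.0) = 5.9 servings → $8.26.
sweet potato + spinach with both targets exact would need a negative amount; discard.
sweet potato + kale with both tight: 5.964 servings and 2.321 servings → $6.53.
spinach + kale with both tight: 0.7816 servings and 3.321 servings → $5.31.
The minimum over all feasible corners is $5.31.

$5.31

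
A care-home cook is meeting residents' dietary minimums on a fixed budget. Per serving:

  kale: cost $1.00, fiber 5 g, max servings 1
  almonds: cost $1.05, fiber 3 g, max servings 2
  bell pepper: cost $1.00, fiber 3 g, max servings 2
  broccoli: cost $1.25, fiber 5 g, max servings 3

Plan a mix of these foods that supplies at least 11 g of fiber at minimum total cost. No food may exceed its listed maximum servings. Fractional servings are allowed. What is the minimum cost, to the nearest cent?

$2.50

Cost per g of fiber: kale $0.2000, broccoli $0.2500, bell pepper $0.3333, almonds $0.3500.
Take 1 serving of kale: +5.0 g fiber for $1.00 (total $1.00, still need 6.0 g).
Take 1.2 servings of broccoli: +6.0 g fiber for $1.50 (total $2.50, still need 0.0 g).
Greedy by cheapest-per-g is optimal for a single linear constraint, so the minimum cost is $2.50.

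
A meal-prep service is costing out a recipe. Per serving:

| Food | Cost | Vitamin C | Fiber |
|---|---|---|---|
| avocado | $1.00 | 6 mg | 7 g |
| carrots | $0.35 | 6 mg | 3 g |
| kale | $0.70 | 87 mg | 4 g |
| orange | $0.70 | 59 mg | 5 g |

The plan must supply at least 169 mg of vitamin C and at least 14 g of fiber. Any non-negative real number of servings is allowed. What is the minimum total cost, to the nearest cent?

This is a tiny linear program; its minimum lies at a vertex of the feasible set. List the vertices and price them.
avocado only: max(169/6, 14/7) = 28.17 servings → $28.17.
carrots only: max(169/6, 14/3) = 28.17 servings → $9.86.
kale only: max(169/87, 14/4) = 3.5 servings → $2.45.
orange only: max(169/59, 14/5) = 2.864 servings → $2.01.
avocado + carrots with both targets exact would need a negative amount; discard.
avocado + kale with both tight: 0.9265 servings and 1.879 servings → $2.24.
avocado + orange: intersection lies outside the first quadrant.
carrots + kale with both tight: 2.287 servings and 1.785 servings → $2.05.
carrots + orange: intersection lies outside the first quadrant.
kale + orange with both tight: 0.09548 servings and 2.724 servings → $1.97.
Cheapest feasible corner: $1.97.

$1.97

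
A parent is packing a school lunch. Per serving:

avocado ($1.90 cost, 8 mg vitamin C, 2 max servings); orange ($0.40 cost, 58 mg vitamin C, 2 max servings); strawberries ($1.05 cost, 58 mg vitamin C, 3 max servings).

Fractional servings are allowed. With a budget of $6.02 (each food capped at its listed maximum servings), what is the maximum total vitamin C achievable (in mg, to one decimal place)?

298.7 mg

Vitamin C per dollar: orange 145, strawberries 55.24, avocado 4.211.
Take 2 servings of orange: spends $0.80, +116.0 mg vitamin C (running total 116.0 mg).
Take 3 servings of strawberries: spends $3.15, +174.0 mg vitamin C (running total 290.0 mg).
Take 1.089 servings of avocado: spends $2.07, +8.7 mg vitamin C (running total 298.7 mg).
Filling greedily by vitamin C-per-dollar is optimal for one linear limit, giving 298.7 mg.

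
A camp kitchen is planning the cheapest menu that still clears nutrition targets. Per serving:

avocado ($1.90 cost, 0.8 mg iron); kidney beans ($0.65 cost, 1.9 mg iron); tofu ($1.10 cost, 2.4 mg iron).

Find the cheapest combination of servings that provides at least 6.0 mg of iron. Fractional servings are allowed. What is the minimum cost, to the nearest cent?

Cost per mg of iron: kidney beans $0.3421, tofu $0.4583, avocado $2.3750.
With no serving limits, use only kidney beans: 6.0 mg / 1.9 mg = 3.158 servings × $0.65 = $2.05.

$2.05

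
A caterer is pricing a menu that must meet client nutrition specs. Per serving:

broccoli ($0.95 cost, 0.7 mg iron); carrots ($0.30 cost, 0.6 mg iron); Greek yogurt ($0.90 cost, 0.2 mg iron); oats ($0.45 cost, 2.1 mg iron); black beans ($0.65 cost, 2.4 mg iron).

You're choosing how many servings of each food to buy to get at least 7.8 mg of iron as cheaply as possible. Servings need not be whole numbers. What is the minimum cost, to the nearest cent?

Cost per mg of iron: oats $0.2143, black beans $0.2708, carrots $0.5000, broccoli $1.3571, Greek yogurt $4.5000.
With no serving limits, use only oats: 7.8 mg / 2.1 mg = 3.714 servings × $0.45 = $1.67.

$1.67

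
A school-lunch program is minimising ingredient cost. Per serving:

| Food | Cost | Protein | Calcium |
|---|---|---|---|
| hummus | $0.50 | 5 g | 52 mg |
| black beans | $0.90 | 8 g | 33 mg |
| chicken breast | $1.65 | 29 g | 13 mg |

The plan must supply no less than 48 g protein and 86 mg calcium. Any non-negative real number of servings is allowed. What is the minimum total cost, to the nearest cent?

$3.01

For a min-cost LP with two ≥-constraints, a basic feasible solution has at most two positive variables.
hummus only: max(48/5, 86/52) = 9.6 servings → $4.80.
black beans only: max(48/8, 86/33) = 6 servings → $5.40.
chicken breast only: max(48/29, 86/13) = 6.615 servings → $10.92.
hummus + black beans: intersection lies outside the first quadrant.
hummus + chicken breast with both tight: 1.296 servings and 1.432 servings → $3.01.
black beans + chicken breast with both tight: 2.192 servings and 1.05 servings → $3.71.
The minimum over all feasible corners is $3.01.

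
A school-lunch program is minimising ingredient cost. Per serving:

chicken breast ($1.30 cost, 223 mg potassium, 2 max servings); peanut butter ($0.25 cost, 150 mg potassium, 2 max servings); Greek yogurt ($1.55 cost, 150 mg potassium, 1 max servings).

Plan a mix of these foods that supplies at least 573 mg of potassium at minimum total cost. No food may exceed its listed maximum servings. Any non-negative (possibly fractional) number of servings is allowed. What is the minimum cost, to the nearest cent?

$2.09

Cost per mg of potassium: peanut butter $0.0017, chicken breast $0.0058, Greek yogurt $0.0103.
Take 2 servings of peanut butter: +300.0 mg potassium for $0.50 (total $0.50, still need 273.0 mg).
Take 1.224 servings of chicken breast: +273.0 mg potassium for $1.59 (total $2.09, still need 0.0 mg).
Greedy by cheapest-per-mg is optimal for a single linear constraint, so the minimum cost is $2.09.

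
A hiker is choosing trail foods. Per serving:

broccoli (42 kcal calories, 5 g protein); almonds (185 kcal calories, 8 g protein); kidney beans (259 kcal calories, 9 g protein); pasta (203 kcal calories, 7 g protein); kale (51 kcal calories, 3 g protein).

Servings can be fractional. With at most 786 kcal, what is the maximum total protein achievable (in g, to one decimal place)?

Protein per kcal: broccoli 0.119, kale 0.05882, almonds 0.04324, kidney beans 0.03475, pasta 0.03448.
With no serving limits, spend the whole calories allowance on broccoli: 786 kcal / 42 kcal × 5 g = 93.6 g.

93.6 g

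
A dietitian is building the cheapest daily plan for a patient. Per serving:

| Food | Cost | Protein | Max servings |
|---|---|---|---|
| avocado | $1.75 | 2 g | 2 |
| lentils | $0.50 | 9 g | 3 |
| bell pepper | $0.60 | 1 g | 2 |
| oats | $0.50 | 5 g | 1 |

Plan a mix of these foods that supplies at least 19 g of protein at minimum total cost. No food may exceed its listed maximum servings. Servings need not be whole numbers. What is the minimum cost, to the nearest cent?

Cost per g of protein: lentils $0.0556, oats $0.1000, bell pepper $0.6000, avocado $0.8750.
Take 2.111 servings of lentils: +19.0 g protein for $1.06 (total $1.06, still need 0.0 g).
Filling from the cheapest source first is optimal under one linear minimum: $1.06.

$1.06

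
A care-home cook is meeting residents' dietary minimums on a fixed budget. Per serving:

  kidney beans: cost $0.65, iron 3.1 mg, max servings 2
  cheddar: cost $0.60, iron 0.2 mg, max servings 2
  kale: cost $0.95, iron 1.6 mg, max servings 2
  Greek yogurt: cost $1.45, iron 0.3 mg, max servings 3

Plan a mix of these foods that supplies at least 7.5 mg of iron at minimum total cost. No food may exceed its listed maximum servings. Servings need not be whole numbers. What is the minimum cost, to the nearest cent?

Cost per mg of iron: kidney beans $0.2097, kale $0.5938, cheddar $3.0000, Greek yogurt $4.8333.
Take 2 servings of kidney beans: +6.2 mg iron for $1.30 (total $1.30, still need 1.3 mg).
Take 0.8125 servings of kale: +1.3 mg iron for $0.77 (total $2.07, still need 0.0 mg).
Greedy by cheapest-per-mg is optimal for a single linear constraint, so the minimum cost is $2.07.

$2.07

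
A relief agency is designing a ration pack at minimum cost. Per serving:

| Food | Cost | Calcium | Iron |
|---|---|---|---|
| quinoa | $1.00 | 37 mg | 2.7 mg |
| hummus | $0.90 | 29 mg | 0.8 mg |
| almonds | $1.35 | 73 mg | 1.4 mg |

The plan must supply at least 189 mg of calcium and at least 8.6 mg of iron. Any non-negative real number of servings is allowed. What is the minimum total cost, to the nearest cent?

For a min-cost LP with two ≥-constraints, a basic feasible solution has at most two positive variables.
quinoa only: max(189/37, 8.6/2.7) = 5.108 servings → $5.11.
hummus only: max(189/29, 8.6/0.8) = 10.75 servings → $9.68.
almonds only: max(189/73, 8.6/1.4) = 6.143 servings → $8.29.
quinoa + hummus with both tight: 2.016 servings and 3.945 servings → $5.57.
quinoa + almonds with both tight: 2.5 servings and 1.322 servings → $4.28.
hummus + almonds with both targets exact would need a negative amount; discard.
Cheapest feasible corner: $4.28.

$4.28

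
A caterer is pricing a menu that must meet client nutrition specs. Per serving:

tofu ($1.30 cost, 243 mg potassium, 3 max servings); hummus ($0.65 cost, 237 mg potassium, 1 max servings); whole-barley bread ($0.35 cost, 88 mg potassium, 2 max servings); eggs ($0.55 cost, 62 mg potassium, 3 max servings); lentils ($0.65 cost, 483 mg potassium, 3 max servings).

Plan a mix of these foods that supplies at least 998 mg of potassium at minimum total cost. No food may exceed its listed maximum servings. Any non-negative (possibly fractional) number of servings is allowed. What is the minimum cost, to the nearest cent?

Cost per mg of potassium: lentils $0.0013, hummus $0.0027, whole-barley bread $0.0040, tofu $0.0053, eggs $0.0089.
Take 2.066 servings of lentils: +998.0 mg potassium for $1.34 (total $1.34, still need 0.0 mg).
Filling from the cheapest source first is optimal under one linear minimum: $1.34.

$1.34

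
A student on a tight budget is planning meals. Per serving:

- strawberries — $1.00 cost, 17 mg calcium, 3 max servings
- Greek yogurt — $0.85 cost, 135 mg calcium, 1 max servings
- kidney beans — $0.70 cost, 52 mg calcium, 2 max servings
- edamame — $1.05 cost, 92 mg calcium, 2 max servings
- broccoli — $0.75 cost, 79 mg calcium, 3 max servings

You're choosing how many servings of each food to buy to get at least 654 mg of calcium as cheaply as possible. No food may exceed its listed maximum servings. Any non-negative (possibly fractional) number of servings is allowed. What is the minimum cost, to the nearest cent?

Cost per mg of calcium: Greek yogurt $0.0063, broccoli $0.0095, edamame $0.0114, kidney beans $0.0135, strawberries $0.0588.
Take 1 serving of Greek yogurt: +135.0 mg calcium for $0.85 (total $0.85, still need 519.0 mg).
Take 3 servings of broccoli: +237.0 mg calcium for $2.25 (total $3.10, still need 282.0 mg).
Take 2 servings of edamame: +184.0 mg calcium for $2.10 (total $5.20, still need 98.0 mg).
Take 1.885 servings of kidney beans: +98.0 mg calcium for $1.32 (total $6.52, still need 0.0 mg).
Filling from the cheapest source first is optimal under one linear minimum: $6.52.

$6.52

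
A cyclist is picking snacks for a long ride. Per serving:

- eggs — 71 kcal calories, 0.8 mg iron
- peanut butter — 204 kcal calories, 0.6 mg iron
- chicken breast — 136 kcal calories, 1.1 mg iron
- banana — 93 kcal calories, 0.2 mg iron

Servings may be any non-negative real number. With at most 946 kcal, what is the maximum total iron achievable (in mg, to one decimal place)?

Iron per kcal: eggs 0.01127, chicken breast 0.008088, peanut butter 0.002941, banana 0.002151.
With no serving limits, spend the whole calories allowance on eggs: 946 kcal / 71 kcal × 0.8 mg = 10.7 mg.

10.7 mg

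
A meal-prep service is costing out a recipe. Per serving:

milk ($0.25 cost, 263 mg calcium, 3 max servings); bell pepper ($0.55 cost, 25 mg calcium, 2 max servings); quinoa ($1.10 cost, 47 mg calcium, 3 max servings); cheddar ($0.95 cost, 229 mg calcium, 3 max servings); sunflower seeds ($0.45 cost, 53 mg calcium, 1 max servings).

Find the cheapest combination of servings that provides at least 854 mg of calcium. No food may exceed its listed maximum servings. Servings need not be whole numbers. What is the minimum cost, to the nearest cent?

$1.02

Cost per mg of calcium: milk $0.0010, cheddar $0.0041, sunflower seeds $0.0085, bell pepper $0.0220, quinoa $0.0234.
Take 3 servings of milk: +789.0 mg calcium for $0.75 (total $0.75, still need 65.0 mg).
Take 0.2838 servings of cheddar: +65.0 mg calcium for $0.27 (total $1.02, still need 0.0 mg).
Greedy by cheapest-per-mg is optimal for a single linear constraint, so the minimum cost is $1.02.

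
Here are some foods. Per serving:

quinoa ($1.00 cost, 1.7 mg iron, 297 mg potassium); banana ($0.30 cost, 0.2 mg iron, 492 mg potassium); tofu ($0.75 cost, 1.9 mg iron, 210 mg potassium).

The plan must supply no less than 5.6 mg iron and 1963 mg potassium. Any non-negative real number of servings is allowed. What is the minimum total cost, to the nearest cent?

$2.84

The cheapest plan sits at a corner of the feasible region — with two constraints it uses at most two foods.
quinoa only: max(5.6/1.7, 1963/297) = 6.609 servings → $6.61.
banana only: max(5.6/0.2, 1963/492) = 28 servings → $8.40.
tofu only: max(5.6/1.9, 1963/210) = 9.348 servings → $7.01.
quinoa + banana with both tight: 3.041 servings and 2.154 servings → $3.69.
quinoa + tofu: intersection lies outside the first quadrant.
banana + tofu with both tight: 2.86 servings and 2.646 servings → $2.84.
The minimum over all feasible corners is $2.84.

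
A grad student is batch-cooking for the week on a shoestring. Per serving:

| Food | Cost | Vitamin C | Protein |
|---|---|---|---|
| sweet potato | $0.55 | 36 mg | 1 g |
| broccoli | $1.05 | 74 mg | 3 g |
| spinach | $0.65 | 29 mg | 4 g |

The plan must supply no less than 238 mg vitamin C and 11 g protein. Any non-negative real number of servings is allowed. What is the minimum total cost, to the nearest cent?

Compare the cost at each extreme point of the feasible region.
sweet potato only: max(238/36, 11/1) = 11 servings → $6.05.
broccoli only: max(238/74, 11/3) = 3.667 servings → $3.85.
spinach only: max(238/29, 11/4) = 8.207 servings → $5.33.
sweet potato + broccoli: intersection lies outside the first quadrant.
sweet potato + spinach with both tight: 5.504 servings and 1.374 servings → $3.92.
broccoli + spinach with both tight: 3.029 servings and 0.4785 servings → $3.49.
Cheapest feasible corner: $3.49.

$3.49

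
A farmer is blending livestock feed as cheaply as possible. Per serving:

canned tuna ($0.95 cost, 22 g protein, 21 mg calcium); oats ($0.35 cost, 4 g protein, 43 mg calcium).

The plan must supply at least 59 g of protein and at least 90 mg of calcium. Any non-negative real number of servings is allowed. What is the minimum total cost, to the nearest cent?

$2.70

canned tuna only: max(59/22, 90/21) = 4.286 servings → $4.07.
oats only: max(59/4, 90/43) = 14.75 servings → $5.16.
canned tuna + oats with both tight: 2.526 servings and 0.8596 servings → $2.70.
Cheapest feasible corner: $2.70.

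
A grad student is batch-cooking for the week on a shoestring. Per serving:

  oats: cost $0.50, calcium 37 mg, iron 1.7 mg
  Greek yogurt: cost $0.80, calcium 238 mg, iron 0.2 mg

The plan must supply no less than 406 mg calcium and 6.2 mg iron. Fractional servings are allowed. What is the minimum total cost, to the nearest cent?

A basic optimal solution has at most two foods positive. Try each food alone and each pair with both targets met exactly.
oats only: max(406/37, 6.2/1.7) = 10.97 servings → $5.49.
Greek yogurt only: max(406/238, 6.2/0.2) = 31 servings → $24.80.
oats + Greek yogurt with both tight: 3.511 servings and 1.16 servings → $2.68.
The minimum over all feasible corners is $2.68.

$2.68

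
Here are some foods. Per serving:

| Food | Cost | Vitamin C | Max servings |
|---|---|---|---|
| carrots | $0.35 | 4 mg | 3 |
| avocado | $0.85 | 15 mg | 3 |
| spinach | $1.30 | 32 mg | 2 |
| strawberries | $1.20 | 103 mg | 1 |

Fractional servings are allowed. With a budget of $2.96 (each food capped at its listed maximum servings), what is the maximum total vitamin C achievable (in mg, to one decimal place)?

Vitamin C per dollar: strawberries 85.83, spinach 24.62, avocado 17.65, carrots 11.43.
Take 1 serving of strawberries: spends $1.20, +103.0 mg vitamin C (running total 103.0 mg).
Take 1.354 servings of spinach: spends $1.76, +43.3 mg vitamin C (running total 146.3 mg).
Greedy by best ratio exhausts the cost allowance optimally: 146.3 mg.

146.3 mg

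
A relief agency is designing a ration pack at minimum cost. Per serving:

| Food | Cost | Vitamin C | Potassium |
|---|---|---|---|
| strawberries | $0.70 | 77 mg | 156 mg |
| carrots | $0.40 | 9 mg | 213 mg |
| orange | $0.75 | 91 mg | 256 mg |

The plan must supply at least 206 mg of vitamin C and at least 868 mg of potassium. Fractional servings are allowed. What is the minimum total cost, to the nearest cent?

$2.20

Minimising a linear cost over {vitamin C ≥ 206, potassium ≥ 868, servings ≥ 0} — the optimum is at a vertex, using one or two foods.
strawberries only: max(206/77, 868/156) = 5.564 servings → $3.89.
carrots only: max(206/9, 868/213) = 22.89 servings → $9.16.
orange only: max(206/91, 868/256) = 3.391 servings → $2.54.
strawberries + carrots with both tight: 2.405 servings and 2.314 servings → $2.61.
strawberries + orange: intersection lies outside the first quadrant.
carrots + orange with both tight: 1.537 servings and 2.112 servings → $2.20.
So the least-cost plan costs $2.20.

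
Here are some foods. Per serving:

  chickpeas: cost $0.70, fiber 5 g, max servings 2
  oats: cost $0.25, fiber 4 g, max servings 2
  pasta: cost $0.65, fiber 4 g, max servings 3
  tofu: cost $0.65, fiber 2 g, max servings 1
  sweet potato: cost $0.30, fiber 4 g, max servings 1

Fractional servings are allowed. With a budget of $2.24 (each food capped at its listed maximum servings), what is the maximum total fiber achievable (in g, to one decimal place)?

22.2 g

Fiber per dollar: oats 16, sweet potato 13.33, chickpeas 7.143, pasta 6.154, tofu 3.077.
Take 2 servings of oats: spends $0.50, +8.0 g fiber (running total 8.0 g).
Take 1 serving of sweet potato: spends $0.30, +4.0 g fiber (running total 12.0 g).
Take 2 servings of chickpeas: spends $1.40, +10.0 g fiber (running total 22.0 g).
Take 0.06154 servings of pasta: spends $0.04, +0.2 g fiber (running total 22.2 g).
Greedy by best ratio exhausts the cost allowance optimally: 22.2 g.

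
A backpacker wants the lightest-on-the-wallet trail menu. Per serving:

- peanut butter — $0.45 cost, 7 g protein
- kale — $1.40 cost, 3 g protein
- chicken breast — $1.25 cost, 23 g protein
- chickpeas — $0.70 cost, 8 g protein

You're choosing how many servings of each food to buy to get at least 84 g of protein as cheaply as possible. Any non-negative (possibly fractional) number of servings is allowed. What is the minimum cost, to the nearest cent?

$4.57

Cost per g of protein: chicken breast $0.0543, peanut butter $0.0643, chickpeas $0.0875, kale $0.4667.
With no serving limits, use only chicken breast: 84 g / 23 g = 3.652 servings × $1.25 = $4.57.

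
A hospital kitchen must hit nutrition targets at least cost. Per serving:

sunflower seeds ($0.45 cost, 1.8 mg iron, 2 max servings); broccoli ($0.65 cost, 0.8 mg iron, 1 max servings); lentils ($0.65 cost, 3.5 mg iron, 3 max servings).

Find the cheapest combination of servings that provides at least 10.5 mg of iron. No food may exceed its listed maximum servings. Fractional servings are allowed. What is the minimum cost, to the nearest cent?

$1.95

Cost per mg of iron: lentils $0.1857, sunflower seeds $0.2500, broccoli $0.8125.
Take 3 servings of lentils: +10.5 mg iron for $1.95 (total $1.95, still need 0.0 mg).
Filling from the cheapest source first is optimal under one linear minimum: $1.95.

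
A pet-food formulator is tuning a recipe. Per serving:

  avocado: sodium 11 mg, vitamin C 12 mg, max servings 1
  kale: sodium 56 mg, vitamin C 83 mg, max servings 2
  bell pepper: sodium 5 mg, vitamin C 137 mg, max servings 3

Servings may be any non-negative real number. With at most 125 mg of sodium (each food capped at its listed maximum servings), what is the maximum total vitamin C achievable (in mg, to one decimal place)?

Vitamin C per mg sodium: bell pepper 27.4, kale 1.482, avocado 1.091.
Take 3 servings of bell pepper: uses 15 mg sodium, +411.0 mg vitamin C (running total 411.0 mg).
Take 1.964 servings of kale: uses 110 mg sodium, +163.0 mg vitamin C (running total 574.0 mg).
Filling greedily by vitamin C-per-mg sodium is optimal for one linear limit, giving 574.0 mg.

574.0 mg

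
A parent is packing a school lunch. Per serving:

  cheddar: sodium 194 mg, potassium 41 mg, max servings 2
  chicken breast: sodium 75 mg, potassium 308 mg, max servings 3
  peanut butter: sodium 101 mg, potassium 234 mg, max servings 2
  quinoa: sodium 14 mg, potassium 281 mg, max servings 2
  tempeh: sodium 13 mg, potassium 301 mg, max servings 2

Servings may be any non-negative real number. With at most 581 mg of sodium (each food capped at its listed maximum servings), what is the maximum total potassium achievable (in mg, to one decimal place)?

2577.1 mg

Potassium per mg sodium: tempeh 23.15, quinoa 20.07, chicken breast 4.107, peanut butter 2.317, cheddar 0.2113.
Take 2 servings of tempeh: uses 26 mg sodium, +602.0 mg potassium (running total 602.0 mg).
Take 2 servings of quinoa: uses 28 mg sodium, +562.0 mg potassium (running total 1164.0 mg).
Take 3 servings of chicken breast: uses 225 mg sodium, +924.0 mg potassium (running total 2088.0 mg).
Take 2 servings of peanut butter: uses 202 mg sodium, +468.0 mg potassium (running total 2556.0 mg).
Take 0.5155 servings of cheddar: uses 100 mg sodium, +21.1 mg potassium (running total 2577.1 mg).
Greedy by best ratio exhausts the sodium allowance optimally: 2577.1 mg.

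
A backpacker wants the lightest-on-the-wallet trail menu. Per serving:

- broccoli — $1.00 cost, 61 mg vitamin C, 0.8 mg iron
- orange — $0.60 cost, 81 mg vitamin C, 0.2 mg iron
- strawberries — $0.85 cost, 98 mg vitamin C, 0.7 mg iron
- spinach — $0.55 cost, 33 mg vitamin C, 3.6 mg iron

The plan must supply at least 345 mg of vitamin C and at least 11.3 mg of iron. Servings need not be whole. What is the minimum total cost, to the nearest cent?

broccoli only: max(345/61, 11.3/0.8) = 14.12 servings → $14.12.
orange only: max(345/81, 11.3/0.2) = 56.5 servings → $33.90.
strawberries only: max(345/98, 11.3/0.7) = 16.14 servings → $13.72.
spinach only: max(345/33, 11.3/3.6) = 10.45 servings → $5.75.
broccoli + orange: the both-tight solution has a negative serving — not a feasible corner.
broccoli + strawberries with both targets exact would need a negative amount; discard.
broccoli + spinach with both tight: 4.498 servings and 2.139 servings → $5.68.
orange + strawberries: the both-tight solution has a negative serving — not a feasible corner.
orange + spinach with both tight: 3.049 servings and 2.969 servings → $3.46.
strawberries + spinach with both tight: 2.636 servings and 2.626 servings → $3.69.
The minimum over all feasible corners is $3.46.

$3.46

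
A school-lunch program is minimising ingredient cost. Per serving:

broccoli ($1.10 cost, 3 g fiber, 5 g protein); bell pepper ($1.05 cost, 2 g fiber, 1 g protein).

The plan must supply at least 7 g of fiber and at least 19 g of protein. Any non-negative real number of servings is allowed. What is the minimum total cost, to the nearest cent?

broccoli only: max(7/3, 19/5) = 3.8 servings → $4.18.
bell pepper only: max(7/2, 19/1) = 19 servings → $19.95.
broccoli + bell pepper: the both-tight solution has a negative serving — not a feasible corner.
Cheapest feasible corner: $4.18.

$4.18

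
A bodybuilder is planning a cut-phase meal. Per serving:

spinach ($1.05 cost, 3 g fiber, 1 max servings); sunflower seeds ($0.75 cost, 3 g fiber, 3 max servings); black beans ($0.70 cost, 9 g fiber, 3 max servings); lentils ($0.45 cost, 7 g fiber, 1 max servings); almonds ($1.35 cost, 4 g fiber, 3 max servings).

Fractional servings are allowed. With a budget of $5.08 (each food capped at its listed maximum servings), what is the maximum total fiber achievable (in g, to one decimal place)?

43.8 g

Fiber per dollar: lentils 15.56, black beans 12.86, sunflower seeds 4, almonds 2.963, spinach 2.857.
Take 1 serving of lentils: spends $0.45, +7.0 g fiber (running total 7.0 g).
Take 3 servings of black beans: spends $2.10, +27.0 g fiber (running total 34.0 g).
Take 3 servings of sunflower seeds: spends $2.25, +9.0 g fiber (running total 43.0 g).
Take 0.2074 servings of almonds: spends $0.28, +0.8 g fiber (running total 43.8 g).
Filling greedily by fiber-per-dollar is optimal for one linear limit, giving 43.8 g.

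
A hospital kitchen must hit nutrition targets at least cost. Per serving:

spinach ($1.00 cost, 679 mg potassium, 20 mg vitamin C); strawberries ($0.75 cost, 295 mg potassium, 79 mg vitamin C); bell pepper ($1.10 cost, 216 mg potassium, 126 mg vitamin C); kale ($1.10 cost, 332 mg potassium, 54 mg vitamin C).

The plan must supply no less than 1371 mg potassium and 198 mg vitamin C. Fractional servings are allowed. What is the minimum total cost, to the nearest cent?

This is a tiny linear program; its minimum lies at a vertex of the feasible set. List the vertices and price them.
spinach only: max(1371/679, 198/20) = 9.9 servings → $9.90.
strawberries only: max(1371/295, 198/79) = 4.647 servings → $3.49.
bell pepper only: max(1371/216, 198/126) = 6.347 servings → $6.98.
kale only: max(1371/332, 198/54) = 4.13 servings → $4.54.
spinach + strawberries with both tight: 1.045 servings and 2.242 servings → $2.73.
spinach + bell pepper with both tight: 1.6 servings and 1.317 servings → $3.05.
spinach + kale with both tight: 0.2764 servings and 3.564 servings → $4.20.
strawberries + bell pepper: the both-tight solution has a negative serving — not a feasible corner.
strawberries + kale with both targets exact would need a negative amount; discard.
bell pepper + kale: the both-tight solution has a negative serving — not a feasible corner.
Cheapest feasible corner: $2.73.

$2.73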